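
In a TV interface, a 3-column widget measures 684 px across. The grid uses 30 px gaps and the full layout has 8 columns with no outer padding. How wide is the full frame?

Subtracting 2 gaps of 30 leaves 624 for 3 columns, so c = 208 px.
Total width: 8·208 + 7·30 = 1874 px.

1874 px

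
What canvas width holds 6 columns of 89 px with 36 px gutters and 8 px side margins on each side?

Adding margins, columns and gutters: 16 + 534 + 180 = 730 px.

730 px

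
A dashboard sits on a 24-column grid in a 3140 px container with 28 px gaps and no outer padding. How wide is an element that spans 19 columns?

2480 px

Subtracting 23 gaps of 28 leaves 2496 for 24 columns, so c = 104 px.
19-column span = 19·104 + 18·28 = 2480 px.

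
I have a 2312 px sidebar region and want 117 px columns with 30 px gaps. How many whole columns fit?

Each extra column adds 117 + 30 = 147 px.
(2312 + 30) / 147 = 15.93, so 15 columns fit.

15 columns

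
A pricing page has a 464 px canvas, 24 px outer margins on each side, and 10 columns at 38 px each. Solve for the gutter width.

Content width = 464 − 2·24 = 416 px.
Columns use 380 px, leaving 36 px across 9 gutters = 4 px each.

4 px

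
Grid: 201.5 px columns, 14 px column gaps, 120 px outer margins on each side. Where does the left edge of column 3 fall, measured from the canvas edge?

551 px

Before column 3: the margin + 2 columns + 2 column gaps.
Offset = 120 + 2·(201.5 + 14) = 120 + 431 = 551 px.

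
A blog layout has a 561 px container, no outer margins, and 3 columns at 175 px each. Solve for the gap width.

3·175 + 2g = 561 → 2g = 36 → g = 18 px.

18 px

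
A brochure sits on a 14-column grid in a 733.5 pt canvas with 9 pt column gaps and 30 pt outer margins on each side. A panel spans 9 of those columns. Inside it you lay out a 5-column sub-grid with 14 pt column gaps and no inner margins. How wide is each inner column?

74.75 pt

Subtract both margins: 733.5 − 2·30 = 673.5 pt.
14 columns + 13 column gaps: 14c + 13·9 = 673.5.
14c = 673.5 − 117 = 556.5, so c = 39.75 pt.
9-column span = 9·39.75 + 8·9 = 429.75 pt.
5d + 4·14 = 429.75 → 5d = 373.75 → d = 74.75 pt.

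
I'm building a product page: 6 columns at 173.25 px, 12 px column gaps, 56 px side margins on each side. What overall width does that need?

Total width: 2·56 + 6·173.25 + 5·12 = 1211.5 px.

1211.5 px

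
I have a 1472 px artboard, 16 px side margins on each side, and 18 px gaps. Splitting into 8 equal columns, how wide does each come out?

164.25 px

Subtract both margins: 1472 − 2·16 = 1440 px.
8 columns + 7 gaps: 8c + 7·18 = 1440.
8c = 1440 − 126 = 1314, so c = 164.25 px.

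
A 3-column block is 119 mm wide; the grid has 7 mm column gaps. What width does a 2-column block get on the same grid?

77 mm

Subtracting 2 column gaps of 7 leaves 105 for 3 columns, so c = 35 mm.
2-column span = 2·35 + 1·7 = 77 mm.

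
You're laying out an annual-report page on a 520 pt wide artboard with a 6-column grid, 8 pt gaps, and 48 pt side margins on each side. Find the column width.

Content width = 520 − 2·48 = 424 pt.
6 columns + 5 gaps: 6c + 5·8 = 424.
6c = 424 − 40 = 384, so c = 64 pt.

64 pt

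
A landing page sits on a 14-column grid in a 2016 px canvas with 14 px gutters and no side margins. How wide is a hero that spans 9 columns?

14c + 13·14 = 2016 → 14c = 1834 → c = 131 px.
9 columns plus 8 gutters: 1179 + 112 = 1291 px.

1291 px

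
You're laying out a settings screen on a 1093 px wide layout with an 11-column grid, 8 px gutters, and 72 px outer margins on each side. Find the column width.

79 px

Inside the margins: 1093 − 144 = 949 px.
Subtracting 10 gutters of 8 leaves 869 for 11 columns, so c = 79 px.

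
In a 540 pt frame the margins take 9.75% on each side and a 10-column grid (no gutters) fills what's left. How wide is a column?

Each margin = 9.75% of 540 = 52.65 pt; content = 540 − 2·52.65 = 434.7 pt.
10c = 434.7 → c = 43.47 pt.

43.47 pt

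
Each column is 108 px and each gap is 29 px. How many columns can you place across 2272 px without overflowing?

16 columns: 16·108 + 15·29 = 2163 px ≤ 2272.
17 columns: 2300 px > 2272. So 16.

16 columns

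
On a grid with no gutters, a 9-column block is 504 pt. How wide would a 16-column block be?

896 pt

With no gutters, each column is 504/9 = 56 pt.
16-column span = 16·56 = 896 pt.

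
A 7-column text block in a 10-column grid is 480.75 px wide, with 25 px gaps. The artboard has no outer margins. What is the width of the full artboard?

7 columns + 6 gaps: 7c + 6·25 = 480.75.
7c = 480.75 − 150 = 330.75, so c = 47.25 px.
Total width: 10·47.25 + 9·25 = 697.5 px.

697.5 px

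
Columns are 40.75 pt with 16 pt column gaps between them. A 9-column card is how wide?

9-column span = 9·40.75 + 8·16 = 494.75 pt.

494.75 pt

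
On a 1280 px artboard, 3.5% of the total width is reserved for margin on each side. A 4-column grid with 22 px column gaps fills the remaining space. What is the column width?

1280 × (1 − 2·3.5%) = 1280 × 93% = 1190.4 px for the columns.
1190.4 − 3·22 = 1124.4; ÷4 gives c = 281.1 px.

281.1 px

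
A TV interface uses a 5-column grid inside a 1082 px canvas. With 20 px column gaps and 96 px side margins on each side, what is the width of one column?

162 px

Subtract both margins: 1082 − 2·96 = 890 px.
5 columns + 4 column gaps: 5c + 4·20 = 890.
5c = 890 − 80 = 810, so c = 162 px.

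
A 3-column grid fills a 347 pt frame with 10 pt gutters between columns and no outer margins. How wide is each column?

109 pt

347 − 2·10 = 327; ÷3 gives c = 109 pt.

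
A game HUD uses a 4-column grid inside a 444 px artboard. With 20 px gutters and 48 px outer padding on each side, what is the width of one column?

Inside the margins: 444 − 96 = 348 px.
4c + 3·20 = 348 → 4c = 288 → c = 72 px.

72 px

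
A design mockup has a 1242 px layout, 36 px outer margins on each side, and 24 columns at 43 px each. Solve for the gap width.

6 px

Content width = 1242 − 2·36 = 1170 px.
24·43 + 23g = 1170 → 23g = 138 → g = 6 px.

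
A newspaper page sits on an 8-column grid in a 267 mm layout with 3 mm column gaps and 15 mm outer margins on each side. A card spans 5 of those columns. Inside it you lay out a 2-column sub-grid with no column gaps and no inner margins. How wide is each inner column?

Outer content = 267 − 2·15 = 237 mm.
8 columns + 7 column gaps: 8c + 7·3 = 237.
8c = 237 − 21 = 216, so c = 27 mm.
Span of 5: 5·27 + 4·3 = 135 + 12 = 147 mm.
147 / 2 = 73.5 mm per column.

73.5 mm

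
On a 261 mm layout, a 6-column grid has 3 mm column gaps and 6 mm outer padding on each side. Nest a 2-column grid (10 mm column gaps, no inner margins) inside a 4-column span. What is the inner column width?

77.5 mm

Outer content = 261 − 2·6 = 249 mm.
249 − 5·3 = 234; ÷6 gives c = 39 mm.
4 columns plus 3 column gaps: 156 + 9 = 165 mm.
2d + 1·10 = 165 → 2d = 155 → d = 77.5 mm.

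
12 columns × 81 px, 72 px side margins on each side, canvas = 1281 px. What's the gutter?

15 px

Take off 144 px of margins, leaving 1137 px.
12·81 + 11g = 1137 → 11g = 165 → g = 15 px.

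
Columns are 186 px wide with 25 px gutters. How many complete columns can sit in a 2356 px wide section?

k columns need k·186 + (k−1)·25 = k·211 − 25.
k·211 − 25 ≤ 2356 → k ≤ 2381 / 211 ≈ 11.28, so k = 11.

11 columns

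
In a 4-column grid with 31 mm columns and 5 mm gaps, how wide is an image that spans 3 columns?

3 columns plus 2 gaps: 93 + 10 = 103 mm.

103 mm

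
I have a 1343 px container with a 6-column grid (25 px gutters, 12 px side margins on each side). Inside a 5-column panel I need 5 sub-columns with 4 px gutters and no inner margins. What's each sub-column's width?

Outer content = 1343 − 2·12 = 1319 px.
6c + 5·25 = 1319 → 6c = 1194 → c = 199 px.
5-column span = 5·199 + 4·25 = 1095 px.
5 columns + 4 gutters: 5d + 4·4 = 1095.
5d = 1095 − 16 = 1079, so d = 215.8 px.

215.8 px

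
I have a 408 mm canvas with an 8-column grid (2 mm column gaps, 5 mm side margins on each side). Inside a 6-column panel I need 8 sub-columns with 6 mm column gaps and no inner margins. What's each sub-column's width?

32 mm

Take off 10 mm of margins, leaving 398 mm.
8c + 7·2 = 398 → 8c = 384 → c = 48 mm.
Span of 6: 6·48 + 5·2 = 288 + 10 = 298 mm.
298 − 7·6 = 256; ÷8 gives d = 32 mm.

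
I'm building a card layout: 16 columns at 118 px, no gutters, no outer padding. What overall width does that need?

Canvas = 16·118 = 1888 = 1888 px.

1888 px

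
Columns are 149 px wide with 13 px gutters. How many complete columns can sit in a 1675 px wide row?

Each extra column adds 149 + 13 = 162 px.
(1675 + 13) / 162 = 10.42, so 10 columns fit.

10 columns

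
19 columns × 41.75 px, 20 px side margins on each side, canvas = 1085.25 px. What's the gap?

Take off 40 px of margins, leaving 1045.25 px.
Columns use 793.25 px, leaving 252 px across 18 gaps = 14 px each.

14 px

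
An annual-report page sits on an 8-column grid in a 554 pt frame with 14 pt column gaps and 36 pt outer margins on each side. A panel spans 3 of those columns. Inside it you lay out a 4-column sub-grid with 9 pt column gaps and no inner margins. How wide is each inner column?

36.25 pt

Take off 72 pt of margins, leaving 482 pt.
Subtracting 7 column gaps of 14 leaves 384 for 8 columns, so c = 48 pt.
Span of 3: 3·48 + 2·14 = 144 + 28 = 172 pt.
4 columns + 3 column gaps: 4d + 3·9 = 172.
4d = 172 − 27 = 145, so d = 36.25 pt.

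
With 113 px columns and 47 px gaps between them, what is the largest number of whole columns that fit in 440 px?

3 columns: 3·113 + 2·47 = 433 px ≤ 440.
4 columns: 593 px > 440. So 3.

3 columns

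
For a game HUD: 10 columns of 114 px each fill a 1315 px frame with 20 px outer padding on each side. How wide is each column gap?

Inside the margins: 1315 − 40 = 1275 px.
10 columns take 10·114 = 1140 px; remaining 135 splits into 9 column gaps.
g = 135 / 9 = 15 px.

15 px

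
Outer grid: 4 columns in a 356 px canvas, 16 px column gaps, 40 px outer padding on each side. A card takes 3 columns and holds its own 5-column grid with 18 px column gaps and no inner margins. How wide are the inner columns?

Take off 80 px of margins, leaving 276 px.
276 − 3·16 = 228; ÷4 gives c = 57 px.
Span of 3: 3·57 + 2·16 = 171 + 32 = 203 px.
203 − 4·18 = 131; ÷5 gives d = 26.2 px.

26.2 px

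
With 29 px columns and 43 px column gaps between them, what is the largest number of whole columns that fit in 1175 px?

k columns need k·29 + (k−1)·43 = k·72 − 43.
k·72 − 43 ≤ 1175 → k ≤ 1218 / 72 ≈ 16.92, so k = 16.

16 columns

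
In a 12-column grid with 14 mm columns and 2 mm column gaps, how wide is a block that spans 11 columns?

174 mm

11 columns plus 10 column gaps: 154 + 20 = 174 mm.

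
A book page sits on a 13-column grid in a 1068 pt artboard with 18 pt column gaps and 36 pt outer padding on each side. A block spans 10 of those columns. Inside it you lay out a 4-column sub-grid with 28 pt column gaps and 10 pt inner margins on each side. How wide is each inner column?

Outer content = 1068 − 2·36 = 996 pt.
13c + 12·18 = 996 → 13c = 780 → c = 60 pt.
Span of 10: 10·60 + 9·18 = 600 + 162 = 762 pt.
Inner content = 762 − 2·10 = 742 pt.
4d + 3·28 = 742 → 4d = 658 → d = 164.5 pt.

164.5 pt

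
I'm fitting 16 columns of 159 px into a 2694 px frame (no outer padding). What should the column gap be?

10 px

Columns use 2544 px, leaving 150 px across 15 column gaps = 10 px each.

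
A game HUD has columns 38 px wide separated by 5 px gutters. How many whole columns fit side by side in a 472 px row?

Each extra column adds 38 + 5 = 43 px.
(472 + 5) / 43 = 11.09, so 11 columns fit.

11 columns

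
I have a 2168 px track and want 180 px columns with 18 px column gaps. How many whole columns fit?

11 columns

Each extra column adds 180 + 18 = 198 px.
(2168 + 18) / 198 = 11.04, so 11 columns fit.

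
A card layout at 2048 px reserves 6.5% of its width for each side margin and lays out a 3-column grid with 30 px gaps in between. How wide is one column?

573.92 px

Margins: 6.5% × 2048 = 133.12 px each, so content = 2048 − 266.24 = 1781.76 px.
1781.76 − 2·30 = 1721.76; ÷3 gives c = 573.92 px.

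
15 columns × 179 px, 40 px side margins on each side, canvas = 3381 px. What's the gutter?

44 px

Subtract both margins: 3381 − 2·40 = 3301 px.
Columns use 2685 px, leaving 616 px across 14 gutters = 44 px each.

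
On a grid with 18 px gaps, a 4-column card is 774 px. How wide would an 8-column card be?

1566 px

Subtracting 3 gaps of 18 leaves 720 for 4 columns, so c = 180 px.
8 columns plus 7 gaps: 1440 + 126 = 1566 px.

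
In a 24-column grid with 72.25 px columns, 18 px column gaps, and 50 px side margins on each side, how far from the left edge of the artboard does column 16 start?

1403.75 px

Column 16 starts at margin + 15·(column + gutter) = 50 + 15·90.25 = 1403.75 px.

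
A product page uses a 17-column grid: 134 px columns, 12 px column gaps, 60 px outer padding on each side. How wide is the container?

Total width: 2·60 + 17·134 + 16·12 = 2590 px.

2590 px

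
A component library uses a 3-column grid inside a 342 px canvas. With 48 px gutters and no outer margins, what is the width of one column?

82 px

Subtracting 2 gutters of 48 leaves 246 for 3 columns, so c = 82 px.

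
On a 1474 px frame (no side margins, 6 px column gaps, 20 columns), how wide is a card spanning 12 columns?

Subtracting 19 column gaps of 6 leaves 1360 for 20 columns, so c = 68 px.
12 columns plus 11 column gaps: 816 + 66 = 882 px.

882 px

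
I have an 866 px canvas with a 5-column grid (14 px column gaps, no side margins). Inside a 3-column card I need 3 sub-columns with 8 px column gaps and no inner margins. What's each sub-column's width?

5c + 4·14 = 866 → 5c = 810 → c = 162 px.
Span of 3: 3·162 + 2·14 = 486 + 28 = 514 px.
3d + 2·8 = 514 → 3d = 498 → d = 166 px.

166 px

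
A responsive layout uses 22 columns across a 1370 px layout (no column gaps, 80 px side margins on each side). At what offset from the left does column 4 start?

245 px

Inside the margins: 1370 − 160 = 1210 px.
22c = 1210 → c = 55 px.
Each column+gutter stride is 55 px; 3 of them past the 80 px margin is 80 + 165 = 245 px.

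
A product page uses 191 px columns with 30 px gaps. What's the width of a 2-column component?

412 px

Span of 2: 2·191 + 1·30 = 382 + 30 = 412 px.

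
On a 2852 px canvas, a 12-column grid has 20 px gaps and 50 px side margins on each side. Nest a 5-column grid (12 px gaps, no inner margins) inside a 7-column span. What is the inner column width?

309.8 px

Outer content = 2852 − 2·50 = 2752 px.
12 columns + 11 gaps: 12c + 11·20 = 2752.
12c = 2752 − 220 = 2532, so c = 211 px.
7-column span = 7·211 + 6·20 = 1597 px.
Subtracting 4 gaps of 12 leaves 1549 for 5 columns, so d = 309.8 px.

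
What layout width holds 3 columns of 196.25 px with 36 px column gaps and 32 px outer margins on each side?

Total width: 2·32 + 3·196.25 + 2·36 = 724.75 px.

724.75 px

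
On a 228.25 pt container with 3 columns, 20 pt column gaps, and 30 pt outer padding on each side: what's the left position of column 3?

Take off 60 pt of margins, leaving 168.25 pt.
Subtracting 2 column gaps of 20 leaves 128.25 for 3 columns, so c = 42.75 pt.
Column 3 starts at margin + 2·(column + gutter) = 30 + 2·62.75 = 155.5 pt.

155.5 pt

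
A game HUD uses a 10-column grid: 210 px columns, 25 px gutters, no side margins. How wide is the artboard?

2325 px

Summing: 2100 + 225 = 2325 px.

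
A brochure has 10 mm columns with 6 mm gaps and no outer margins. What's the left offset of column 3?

32 mm

Before column 3: 2 columns + 2 gaps.
Offset = 2·(10 + 6) = 2·16 = 32 mm.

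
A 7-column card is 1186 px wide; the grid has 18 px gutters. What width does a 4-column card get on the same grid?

670 px

1186 − 6·18 = 1078; ÷7 gives c = 154 px.
4-column span = 4·154 + 3·18 = 670 px.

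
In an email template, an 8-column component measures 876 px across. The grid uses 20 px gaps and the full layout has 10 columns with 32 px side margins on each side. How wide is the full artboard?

1164 px

8 columns + 7 gaps: 8c + 7·20 = 876.
8c = 876 − 140 = 736, so c = 92 px.
Total width: 2·32 + 10·92 + 9·20 = 1164 px.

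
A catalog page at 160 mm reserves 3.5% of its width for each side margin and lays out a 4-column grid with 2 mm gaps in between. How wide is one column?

35.7 mm

Margins: 3.5% × 160 = 5.6 mm each, so content = 160 − 11.2 = 148.8 mm.
4 columns + 3 gaps: 4c + 3·2 = 148.8.
4c = 148.8 − 6 = 142.8, so c = 35.7 mm.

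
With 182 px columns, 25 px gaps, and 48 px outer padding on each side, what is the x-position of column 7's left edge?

1290 px

Column 7 starts at margin + 6·(column + gutter) = 48 + 6·207 = 1290 px.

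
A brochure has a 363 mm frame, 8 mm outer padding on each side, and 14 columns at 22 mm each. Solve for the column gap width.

3 mm

Inside the margins: 363 − 16 = 347 mm.
Columns use 308 mm, leaving 39 mm across 13 column gaps = 3 mm each.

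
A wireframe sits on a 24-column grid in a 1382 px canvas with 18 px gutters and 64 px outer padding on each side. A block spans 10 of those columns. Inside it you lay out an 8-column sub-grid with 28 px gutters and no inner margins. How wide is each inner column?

39.5 px

Take off 128 px of margins, leaving 1254 px.
24c + 23·18 = 1254 → 24c = 840 → c = 35 px.
Span of 10: 10·35 + 9·18 = 350 + 162 = 512 px.
8d + 7·28 = 512 → 8d = 316 → d = 39.5 px.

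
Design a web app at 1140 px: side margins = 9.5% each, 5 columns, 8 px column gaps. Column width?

1140 × (1 − 2·9.5%) = 1140 × 81% = 923.4 px for the columns.
923.4 − 4·8 = 891.4; ÷5 gives c = 178.28 px.

178.28 px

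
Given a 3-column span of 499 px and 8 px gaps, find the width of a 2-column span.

330 px

3 columns + 2 gaps: 3c + 2·8 = 499.
3c = 499 − 16 = 483, so c = 161 px.
2-column span = 2·161 + 1·8 = 330 px.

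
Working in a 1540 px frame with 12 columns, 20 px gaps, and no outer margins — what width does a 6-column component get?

760 px

12c + 11·20 = 1540 → 12c = 1320 → c = 110 px.
6-column span = 6·110 + 5·20 = 760 px.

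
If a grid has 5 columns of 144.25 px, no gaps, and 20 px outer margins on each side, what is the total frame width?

761.25 px

Frame = 2·20 + 5·144.25 = 40 + 721.25 = 761.25 px.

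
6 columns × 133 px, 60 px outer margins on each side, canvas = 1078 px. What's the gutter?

Content width = 1078 − 2·60 = 958 px.
6 columns take 6·133 = 798 px; remaining 160 splits into 5 gutters.
g = 160 / 5 = 32 px.

32 px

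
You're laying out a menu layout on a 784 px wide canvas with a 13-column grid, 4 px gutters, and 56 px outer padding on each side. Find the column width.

48 px

Content width = 784 − 2·56 = 672 px.
672 − 12·4 = 624; ÷13 gives c = 48 px.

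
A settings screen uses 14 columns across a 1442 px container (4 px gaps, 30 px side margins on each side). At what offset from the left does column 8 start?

723 px

Content = 1442 − 2·30 = 1382 px.
1382 − 13·4 = 1330; ÷14 gives c = 95 px.
Each column+gutter stride is 99 px; 7 of them past the 30 px margin is 30 + 693 = 723 px.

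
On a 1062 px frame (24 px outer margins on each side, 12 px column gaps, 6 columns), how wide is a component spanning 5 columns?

843 px

Subtract both margins: 1062 − 2·24 = 1014 px.
6c + 5·12 = 1014 → 6c = 954 → c = 159 px.
5 columns plus 4 column gaps: 795 + 48 = 843 px.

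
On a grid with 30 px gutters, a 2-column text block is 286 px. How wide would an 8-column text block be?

Subtracting 1 gutter of 30 leaves 256 for 2 columns, so c = 128 px.
Span of 8: 8·128 + 7·30 = 1024 + 210 = 1234 px.

1234 px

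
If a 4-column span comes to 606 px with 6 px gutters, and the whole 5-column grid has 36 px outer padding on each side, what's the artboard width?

4 columns + 3 gutters: 4c + 3·6 = 606.
4c = 606 − 18 = 588, so c = 147 px.
Adding margins, columns and gutters: 72 + 735 + 24 = 831 px.

831 px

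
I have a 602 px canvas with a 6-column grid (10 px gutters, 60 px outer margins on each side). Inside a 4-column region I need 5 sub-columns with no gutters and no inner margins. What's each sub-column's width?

63.6 px

Subtract both margins: 602 − 2·60 = 482 px.
6c + 5·10 = 482 → 6c = 432 → c = 72 px.
4 columns plus 3 gutters: 288 + 30 = 318 px.
5d = 318 → d = 63.6 px.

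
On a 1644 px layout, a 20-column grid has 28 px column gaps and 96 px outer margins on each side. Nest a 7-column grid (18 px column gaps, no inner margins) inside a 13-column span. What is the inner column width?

118 px

Outer content = 1644 − 2·96 = 1452 px.
20c + 19·28 = 1452 → 20c = 920 → c = 46 px.
13-column span = 13·46 + 12·28 = 934 px.
7 columns + 6 column gaps: 7d + 6·18 = 934.
7d = 934 − 108 = 826, so d = 118 px.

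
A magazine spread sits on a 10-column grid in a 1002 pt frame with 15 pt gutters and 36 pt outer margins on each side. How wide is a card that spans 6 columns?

Inside the margins: 1002 − 72 = 930 pt.
Subtracting 9 gutters of 15 leaves 795 for 10 columns, so c = 79.5 pt.
6 columns plus 5 gutters: 477 + 75 = 552 pt.

552 pt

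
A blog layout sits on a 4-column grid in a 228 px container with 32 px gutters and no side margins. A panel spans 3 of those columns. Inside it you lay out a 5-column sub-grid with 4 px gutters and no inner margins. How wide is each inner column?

29.4 px

228 − 3·32 = 132; ÷4 gives c = 33 px.
Span of 3: 3·33 + 2·32 = 99 + 64 = 163 px.
5 columns + 4 gutters: 5d + 4·4 = 163.
5d = 163 − 16 = 147, so d = 29.4 px.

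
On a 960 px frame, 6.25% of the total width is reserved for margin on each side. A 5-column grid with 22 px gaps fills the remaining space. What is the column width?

150.4 px

960 × (1 − 2·6.25%) = 960 × 87.5% = 840 px for the columns.
840 − 4·22 = 752; ÷5 gives c = 150.4 px.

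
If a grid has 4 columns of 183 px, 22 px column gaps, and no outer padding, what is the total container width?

798 px

Container = 4·183 + 3·22 = 732 + 66 = 798 px.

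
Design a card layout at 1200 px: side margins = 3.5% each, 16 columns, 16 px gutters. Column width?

Each margin = 3.5% of 1200 = 42 px; content = 1200 − 2·42 = 1116 px.
16 columns + 15 gutters: 16c + 15·16 = 1116.
16c = 1116 − 240 = 876, so c = 54.75 px.

54.75 px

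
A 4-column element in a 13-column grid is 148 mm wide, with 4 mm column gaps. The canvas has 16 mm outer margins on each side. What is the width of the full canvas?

522 mm

Subtracting 3 column gaps of 4 leaves 136 for 4 columns, so c = 34 mm.
Total width: 2·16 + 13·34 + 12·4 = 522 mm.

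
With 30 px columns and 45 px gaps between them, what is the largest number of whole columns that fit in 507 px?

k columns need k·30 + (k−1)·45 = k·75 − 45.
k·75 − 45 ≤ 507 → k ≤ 552 / 75 ≈ 7.36, so k = 7.

7 columns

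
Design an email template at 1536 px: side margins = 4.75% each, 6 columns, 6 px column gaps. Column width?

1536 × (1 − 2·4.75%) = 1536 × 90.5% = 1390.08 px for the columns.
1390.08 − 5·6 = 1360.08; ÷6 gives c = 226.68 px.

226.68 px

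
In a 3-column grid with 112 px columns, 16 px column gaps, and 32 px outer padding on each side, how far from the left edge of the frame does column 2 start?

Each column+gutter stride is 128 px; 1 of them past the 32 px margin is 32 + 128 = 160 px.

160 px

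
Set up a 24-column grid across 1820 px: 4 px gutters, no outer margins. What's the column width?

72 px

Subtracting 23 gutters of 4 leaves 1728 for 24 columns, so c = 72 px.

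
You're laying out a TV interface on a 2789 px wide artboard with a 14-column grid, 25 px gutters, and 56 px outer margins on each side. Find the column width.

Take off 112 px of margins, leaving 2677 px.
14 columns + 13 gutters: 14c + 13·25 = 2677.
14c = 2677 − 325 = 2352, so c = 168 px.

168 px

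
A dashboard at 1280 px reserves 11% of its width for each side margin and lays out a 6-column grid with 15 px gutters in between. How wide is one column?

Margins: 11% × 1280 = 140.8 px each, so content = 1280 − 281.6 = 998.4 px.
6c + 5·15 = 998.4 → 6c = 923.4 → c = 153.9 px.

153.9 px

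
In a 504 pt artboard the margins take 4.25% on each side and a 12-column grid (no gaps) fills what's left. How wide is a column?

38.43 pt

Margins: 4.25% × 504 = 21.42 pt each, so content = 504 − 42.84 = 461.16 pt.
With no gaps, each column is 461.16/12 = 38.43 pt.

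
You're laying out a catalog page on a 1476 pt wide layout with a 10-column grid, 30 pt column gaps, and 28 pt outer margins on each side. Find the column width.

Inside the margins: 1476 − 56 = 1420 pt.
1420 − 9·30 = 1150; ÷10 gives c = 115 pt.

115 pt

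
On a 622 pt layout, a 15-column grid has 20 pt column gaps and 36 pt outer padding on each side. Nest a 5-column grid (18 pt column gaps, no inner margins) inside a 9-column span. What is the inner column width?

50 pt

Subtract both margins: 622 − 2·36 = 550 pt.
550 − 14·20 = 270; ÷15 gives c = 18 pt.
9-column span = 9·18 + 8·20 = 322 pt.
5d + 4·18 = 322 → 5d = 250 → d = 50 pt.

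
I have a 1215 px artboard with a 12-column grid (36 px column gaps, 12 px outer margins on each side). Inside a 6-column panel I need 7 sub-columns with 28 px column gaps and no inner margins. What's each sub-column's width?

Take off 24 px of margins, leaving 1191 px.
12 columns + 11 column gaps: 12c + 11·36 = 1191.
12c = 1191 − 396 = 795, so c = 66.25 px.
Span of 6: 6·66.25 + 5·36 = 397.5 + 180 = 577.5 px.
7 columns + 6 column gaps: 7d + 6·28 = 577.5.
7d = 577.5 − 168 = 409.5, so d = 58.5 px.

58.5 px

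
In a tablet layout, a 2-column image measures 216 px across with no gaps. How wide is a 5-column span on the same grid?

2c = 216 → c = 108 px.
With no gaps, 5 columns span 5·108 = 540 px.

540 px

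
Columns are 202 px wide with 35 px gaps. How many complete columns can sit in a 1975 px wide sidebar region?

8 columns

Each extra column adds 202 + 35 = 237 px.
(1975 + 35) / 237 = 8.48, so 8 columns fit.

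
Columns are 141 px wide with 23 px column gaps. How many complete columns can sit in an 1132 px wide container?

k columns need k·141 + (k−1)·23 = k·164 − 23.
k·164 − 23 ≤ 1132 → k ≤ 1155 / 164 ≈ 7.04, so k = 7.

7 columns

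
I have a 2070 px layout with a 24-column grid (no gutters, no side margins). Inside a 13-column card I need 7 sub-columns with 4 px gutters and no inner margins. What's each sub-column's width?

2070 / 24 = 86.25 px per column.
13-column span = 13·86.25 = 1121.25 px.
1121.25 − 6·4 = 1097.25; ÷7 gives d = 156.75 px.

156.75 px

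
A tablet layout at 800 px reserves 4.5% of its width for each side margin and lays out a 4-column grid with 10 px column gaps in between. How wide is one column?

Each margin = 4.5% of 800 = 36 px; content = 800 − 2·36 = 728 px.
728 − 3·10 = 698; ÷4 gives c = 174.5 px.

174.5 px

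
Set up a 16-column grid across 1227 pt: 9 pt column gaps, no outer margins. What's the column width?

68.25 pt

16 columns + 15 column gaps: 16c + 15·9 = 1227.
16c = 1227 − 135 = 1092, so c = 68.25 pt.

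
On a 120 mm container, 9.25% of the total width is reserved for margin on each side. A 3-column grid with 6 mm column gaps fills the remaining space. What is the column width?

Each margin = 9.25% of 120 = 11.1 mm; content = 120 − 2·11.1 = 97.8 mm.
3c + 2·6 = 97.8 → 3c = 85.8 → c = 28.6 mm.

28.6 mm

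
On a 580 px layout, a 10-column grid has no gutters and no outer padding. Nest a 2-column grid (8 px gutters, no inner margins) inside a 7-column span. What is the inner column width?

580 / 10 = 58 px per column.
7-column span = 7·58 = 406 px.
2d + 1·8 = 406 → 2d = 398 → d = 199 px.

199 px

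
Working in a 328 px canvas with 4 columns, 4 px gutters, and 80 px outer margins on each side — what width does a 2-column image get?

82 px

Content width = 328 − 2·80 = 168 px.
4 columns + 3 gutters: 4c + 3·4 = 168.
4c = 168 − 12 = 156, so c = 39 px.
Span of 2: 2·39 + 1·4 = 78 + 4 = 82 px.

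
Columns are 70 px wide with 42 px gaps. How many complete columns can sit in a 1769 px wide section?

16 columns

16 columns: 16·70 + 15·42 = 1750 px ≤ 1769.
17 columns: 1862 px > 1769. So 16.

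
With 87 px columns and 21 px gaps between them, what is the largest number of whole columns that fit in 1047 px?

9 columns

k columns need k·87 + (k−1)·21 = k·108 − 21.
k·108 − 21 ≤ 1047 → k ≤ 1068 / 108 ≈ 9.89, so k = 9.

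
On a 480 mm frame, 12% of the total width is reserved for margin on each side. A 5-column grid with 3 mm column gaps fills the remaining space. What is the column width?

Margins: 12% × 480 = 57.6 mm each, so content = 480 − 115.2 = 364.8 mm.
364.8 − 4·3 = 352.8; ÷5 gives c = 70.56 mm.

70.56 mm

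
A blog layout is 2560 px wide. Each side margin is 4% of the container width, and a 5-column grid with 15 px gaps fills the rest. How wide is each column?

459.04 px

Margins: 4% × 2560 = 102.4 px each, so content = 2560 − 204.8 = 2355.2 px.
5 columns + 4 gaps: 5c + 4·15 = 2355.2.
5c = 2355.2 − 60 = 2295.2, so c = 459.04 px.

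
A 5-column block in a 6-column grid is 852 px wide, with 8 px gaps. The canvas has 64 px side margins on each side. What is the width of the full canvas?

1152 px

5 columns + 4 gaps: 5c + 4·8 = 852.
5c = 852 − 32 = 820, so c = 164 px.
Canvas = 2·64 + 6·164 + 5·8 = 128 + 984 + 40 = 1152 px.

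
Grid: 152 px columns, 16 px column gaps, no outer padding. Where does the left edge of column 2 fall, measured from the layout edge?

168 px

Each column+gutter stride is 168 px; with no margin, 1 of them is 168 px.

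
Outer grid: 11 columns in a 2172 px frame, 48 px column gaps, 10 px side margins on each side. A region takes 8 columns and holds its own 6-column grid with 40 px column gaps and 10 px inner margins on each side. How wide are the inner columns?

222 px

Outer content = 2172 − 2·10 = 2152 px.
2152 − 10·48 = 1672; ÷11 gives c = 152 px.
Span of 8: 8·152 + 7·48 = 1216 + 336 = 1552 px.
Inner content = 1552 − 2·10 = 1532 px.
Subtracting 5 column gaps of 40 leaves 1332 for 6 columns, so d = 222 px.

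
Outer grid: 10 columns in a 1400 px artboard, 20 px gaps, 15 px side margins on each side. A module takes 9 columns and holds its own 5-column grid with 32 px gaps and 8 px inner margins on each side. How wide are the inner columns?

217.4 px

Inside the margins: 1400 − 30 = 1370 px.
10c + 9·20 = 1370 → 10c = 1190 → c = 119 px.
9-column span = 9·119 + 8·20 = 1231 px.
Inner content = 1231 − 2·8 = 1215 px.
1215 − 4·32 = 1087; ÷5 gives d = 217.4 px.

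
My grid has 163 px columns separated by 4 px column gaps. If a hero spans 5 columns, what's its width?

831 px

5 columns plus 4 column gaps: 815 + 16 = 831 px.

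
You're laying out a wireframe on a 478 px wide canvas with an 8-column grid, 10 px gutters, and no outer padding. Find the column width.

8c + 7·10 = 478 → 8c = 408 → c = 51 px.

51 px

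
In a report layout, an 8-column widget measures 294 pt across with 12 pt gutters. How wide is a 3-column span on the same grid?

8 columns + 7 gutters: 8c + 7·12 = 294.
8c = 294 − 84 = 210, so c = 26.25 pt.
3-column span = 3·26.25 + 2·12 = 102.75 pt.

102.75 pt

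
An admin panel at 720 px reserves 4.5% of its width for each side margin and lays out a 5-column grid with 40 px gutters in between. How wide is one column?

99.04 px

Each margin = 4.5% of 720 = 32.4 px; content = 720 − 2·32.4 = 655.2 px.
5 columns + 4 gutters: 5c + 4·40 = 655.2.
5c = 655.2 − 160 = 495.2, so c = 99.04 px.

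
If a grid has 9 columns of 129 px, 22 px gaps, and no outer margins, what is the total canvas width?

Summing: 1161 + 176 = 1337 px.

1337 px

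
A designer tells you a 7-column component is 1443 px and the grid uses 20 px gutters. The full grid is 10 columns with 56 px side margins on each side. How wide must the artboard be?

2182 px

7c + 6·20 = 1443 → 7c = 1323 → c = 189 px.
Total width: 2·56 + 10·189 + 9·20 = 2182 px.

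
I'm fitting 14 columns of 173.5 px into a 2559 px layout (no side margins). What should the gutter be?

14 columns take 14·173.5 = 2429 px; remaining 130 splits into 13 gutters.
g = 130 / 13 = 10 px.

10 px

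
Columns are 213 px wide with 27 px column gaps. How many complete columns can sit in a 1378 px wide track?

Each extra column adds 213 + 27 = 240 px.
(1378 + 27) / 240 = 5.85, so 5 columns fit.

5 columns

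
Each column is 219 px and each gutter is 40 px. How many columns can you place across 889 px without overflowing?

k columns need k·219 + (k−1)·40 = k·259 − 40.
k·259 − 40 ≤ 889 → k ≤ 929 / 259 ≈ 3.59, so k = 3.

3 columns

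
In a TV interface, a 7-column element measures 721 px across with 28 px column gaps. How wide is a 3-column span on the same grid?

293 px

7c + 6·28 = 721 → 7c = 553 → c = 79 px.
3-column span = 3·79 + 2·28 = 293 px.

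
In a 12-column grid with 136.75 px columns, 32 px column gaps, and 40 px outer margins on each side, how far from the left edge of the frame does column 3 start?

Each column+gutter stride is 168.75 px; 2 of them past the 40 px margin is 40 + 337.5 = 377.5 px.

377.5 px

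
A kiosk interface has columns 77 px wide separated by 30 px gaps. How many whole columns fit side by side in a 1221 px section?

11 columns

Each extra column adds 77 + 30 = 107 px.
(1221 + 30) / 107 = 11.69, so 11 columns fit.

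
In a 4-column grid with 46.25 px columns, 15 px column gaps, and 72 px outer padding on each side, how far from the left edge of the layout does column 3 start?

Column 3 starts at margin + 2·(column + gutter) = 72 + 2·61.25 = 194.5 px.

194.5 px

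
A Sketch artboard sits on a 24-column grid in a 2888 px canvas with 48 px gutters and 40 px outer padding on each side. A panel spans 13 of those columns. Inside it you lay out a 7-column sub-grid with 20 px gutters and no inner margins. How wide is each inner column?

Outer content = 2888 − 2·40 = 2808 px.
24c + 23·48 = 2808 → 24c = 1704 → c = 71 px.
13 columns plus 12 gutters: 923 + 576 = 1499 px.
7d + 6·20 = 1499 → 7d = 1379 → d = 197 px.

197 px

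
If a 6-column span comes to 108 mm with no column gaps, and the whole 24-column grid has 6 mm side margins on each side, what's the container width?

108 / 6 = 18 mm per column.
Summing: 12 + 432 = 444 mm.

444 mm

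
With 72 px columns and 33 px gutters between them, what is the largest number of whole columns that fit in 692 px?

Each extra column adds 72 + 33 = 105 px.
(692 + 33) / 105 = 6.90, so 6 columns fit.

6 columns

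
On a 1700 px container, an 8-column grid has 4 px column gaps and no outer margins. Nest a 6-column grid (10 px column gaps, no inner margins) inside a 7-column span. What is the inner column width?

239.5 px

Subtracting 7 column gaps of 4 leaves 1672 for 8 columns, so c = 209 px.
Span of 7: 7·209 + 6·4 = 1463 + 24 = 1487 px.
6 columns + 5 column gaps: 6d + 5·10 = 1487.
6d = 1487 − 50 = 1437, so d = 239.5 px.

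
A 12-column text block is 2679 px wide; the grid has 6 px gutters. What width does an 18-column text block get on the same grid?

4021.5 px

12c + 11·6 = 2679 → 12c = 2613 → c = 217.75 px.
Span of 18: 18·217.75 + 17·6 = 3919.5 + 102 = 4021.5 px.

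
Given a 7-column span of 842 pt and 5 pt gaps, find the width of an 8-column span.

963 pt

7 columns + 6 gaps: 7c + 6·5 = 842.
7c = 842 − 30 = 812, so c = 116 pt.
Span of 8: 8·116 + 7·5 = 928 + 35 = 963 pt.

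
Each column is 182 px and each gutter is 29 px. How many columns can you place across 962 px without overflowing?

4 columns

4 columns: 4·182 + 3·29 = 815 px ≤ 962.
5 columns: 1026 px > 962. So 4.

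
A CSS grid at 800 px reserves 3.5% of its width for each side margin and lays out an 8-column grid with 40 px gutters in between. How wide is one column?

58 px

800 × (1 − 2·3.5%) = 800 × 93% = 744 px for the columns.
Subtracting 7 gutters of 40 leaves 464 for 8 columns, so c = 58 px.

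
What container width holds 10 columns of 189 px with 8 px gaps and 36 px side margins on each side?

Container = 2·36 + 10·189 + 9·8 = 72 + 1890 + 72 = 2034 px.

2034 px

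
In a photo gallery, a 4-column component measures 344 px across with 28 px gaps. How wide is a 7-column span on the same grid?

623 px

344 − 3·28 = 260; ÷4 gives c = 65 px.
7-column span = 7·65 + 6·28 = 623 px.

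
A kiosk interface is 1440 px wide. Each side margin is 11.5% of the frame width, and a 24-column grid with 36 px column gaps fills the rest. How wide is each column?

Margins: 11.5% × 1440 = 165.6 px each, so content = 1440 − 331.2 = 1108.8 px.
Subtracting 23 column gaps of 36 leaves 280.8 for 24 columns, so c = 11.7 px.

11.7 px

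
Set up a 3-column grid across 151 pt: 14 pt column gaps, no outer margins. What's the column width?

Subtracting 2 column gaps of 14 leaves 123 for 3 columns, so c = 41 pt.

41 pt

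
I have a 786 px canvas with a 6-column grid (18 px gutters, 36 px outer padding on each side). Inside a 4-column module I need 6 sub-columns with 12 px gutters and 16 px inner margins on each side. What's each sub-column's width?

63 px

Inside the margins: 786 − 72 = 714 px.
6 columns + 5 gutters: 6c + 5·18 = 714.
6c = 714 − 90 = 624, so c = 104 px.
Span of 4: 4·104 + 3·18 = 416 + 54 = 470 px.
Inner content = 470 − 2·16 = 438 px.
6d + 5·12 = 438 → 6d = 378 → d = 63 px.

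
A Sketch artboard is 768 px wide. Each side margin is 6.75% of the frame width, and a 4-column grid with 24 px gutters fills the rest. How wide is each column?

Each margin = 6.75% of 768 = 51.84 px; content = 768 − 2·51.84 = 664.32 px.
Subtracting 3 gutters of 24 leaves 592.32 for 4 columns, so c = 148.08 px.

148.08 px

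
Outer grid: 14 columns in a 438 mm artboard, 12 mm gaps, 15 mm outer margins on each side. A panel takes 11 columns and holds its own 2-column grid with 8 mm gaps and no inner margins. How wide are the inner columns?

Take off 30 mm of margins, leaving 408 mm.
14c + 13·12 = 408 → 14c = 252 → c = 18 mm.
11-column span = 11·18 + 10·12 = 318 mm.
318 − 1·8 = 310; ÷2 gives d = 155 mm.

155 mm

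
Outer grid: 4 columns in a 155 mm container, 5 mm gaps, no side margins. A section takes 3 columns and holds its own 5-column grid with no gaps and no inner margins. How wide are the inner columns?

23 mm

Subtracting 3 gaps of 5 leaves 140 for 4 columns, so c = 35 mm.
3 columns plus 2 gaps: 105 + 10 = 115 mm.
With no gaps, each column is 115/5 = 23 mm.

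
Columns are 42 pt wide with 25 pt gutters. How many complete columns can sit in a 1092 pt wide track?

16 columns

Each extra column adds 42 + 25 = 67 pt.
(1092 + 25) / 67 = 16.67, so 16 columns fit.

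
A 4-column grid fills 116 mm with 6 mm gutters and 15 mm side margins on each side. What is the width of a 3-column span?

63 mm

Inside the margins: 116 − 30 = 86 mm.
4c + 3·6 = 86 → 4c = 68 → c = 17 mm.
Span of 3: 3·17 + 2·6 = 51 + 12 = 63 mm.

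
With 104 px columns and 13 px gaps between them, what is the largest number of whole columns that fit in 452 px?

3 columns

Each extra column adds 104 + 13 = 117 px.
(452 + 13) / 117 = 3.97, so 3 columns fit.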